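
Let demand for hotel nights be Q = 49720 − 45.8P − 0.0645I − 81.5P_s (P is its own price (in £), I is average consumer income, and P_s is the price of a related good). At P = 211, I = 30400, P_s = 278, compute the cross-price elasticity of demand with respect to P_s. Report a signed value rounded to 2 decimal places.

At the given values, Q = 49720 − 45.8(211) − 0.0645(30400) − 81.5(278) = 15438.4.
∂Q/∂P_s = -81.5.
E = (-81.5) × (278/15438.4) = -1.4675…

-1.47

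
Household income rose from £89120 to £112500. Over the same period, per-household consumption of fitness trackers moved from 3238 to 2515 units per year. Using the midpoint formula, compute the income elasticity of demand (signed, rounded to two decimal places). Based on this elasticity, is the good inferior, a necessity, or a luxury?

%ΔQ = (2515 − 3238)/[( 3238 + 2515)/2] = -723/2876.5 = -0.251347…
%ΔIncome = (112500 − 89120)/[( 89120 + 112500)/2] = 23380/100810 = 0.231921…
E_income = (-723/2876.5) / (23380/100810) = -1.0837…
E_income < 0 ⇒ inferior good.

-1.08; inferior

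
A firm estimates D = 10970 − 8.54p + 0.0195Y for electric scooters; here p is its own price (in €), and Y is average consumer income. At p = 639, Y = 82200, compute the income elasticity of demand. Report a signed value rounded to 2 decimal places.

At the given values, D = 10970 − 8.54(639) + 0.0195(82200) = 7115.84.
∂D/∂Y = 0.0195.
E = (0.0195) × (82200/7115.84) = 0.2252…

0.23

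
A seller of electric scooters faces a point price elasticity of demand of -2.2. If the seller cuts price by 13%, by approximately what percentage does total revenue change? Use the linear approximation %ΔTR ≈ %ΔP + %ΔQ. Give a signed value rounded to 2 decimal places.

%ΔQ ≈ Ed × %ΔP = (-2.2) × (-13%) = +28.6000%
%ΔTR ≈ %ΔP + %ΔQ = (-13%) + (+28.6000%) = +15.6000%

+15.60%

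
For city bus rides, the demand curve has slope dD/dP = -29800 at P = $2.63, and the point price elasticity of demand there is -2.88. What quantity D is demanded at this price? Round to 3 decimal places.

27213.194

Ed = (dD/dP)·(P/D) ⇒ D = (dD/dP)·P/Ed = (-29800)·2.63/(-2.88) = 27213.19444…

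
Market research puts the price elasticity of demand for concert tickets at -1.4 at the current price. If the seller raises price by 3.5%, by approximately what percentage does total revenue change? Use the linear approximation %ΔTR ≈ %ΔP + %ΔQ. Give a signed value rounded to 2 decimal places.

%ΔQ ≈ Ed × %ΔP = (-1.4) × (+3.5%) = -4.9000%
%ΔTR ≈ %ΔP + %ΔQ = (+3.5%) + (-4.9000%) = -1.4000%

-1.40%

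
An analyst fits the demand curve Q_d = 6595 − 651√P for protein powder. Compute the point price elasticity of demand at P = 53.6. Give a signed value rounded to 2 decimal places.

-1.30

dQ_d/dP = −651/(2√P) = -44.4599. At P = 53.6, Q_d = 1828.9.
Ed = (dQ_d/dP)·(P/Q_d) = (-44.4599) × (53.6/1828.9) = -1.3029…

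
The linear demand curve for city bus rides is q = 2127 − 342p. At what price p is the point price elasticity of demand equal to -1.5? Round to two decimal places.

Ed = −342p/(2127 − 342p). Set this equal to -1.5:
342p = 1.5·(2127 − 342p) ⇒ 342p(1 + 1.5) = 1.5·2127
p = 1.5·2127 / (342·2.5) = 3.7315…

3.73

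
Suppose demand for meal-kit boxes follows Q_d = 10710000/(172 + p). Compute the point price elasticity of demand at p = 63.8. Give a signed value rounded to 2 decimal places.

-0.27

dQ_d/dp = −10710000/(172 + p)² = -192.62. At p = 63.8, Q_d = 45419.8.
Ed = (dQ_d/dp)·(p/Q_d) = (-192.62) × (63.8/45419.8) = -0.2705…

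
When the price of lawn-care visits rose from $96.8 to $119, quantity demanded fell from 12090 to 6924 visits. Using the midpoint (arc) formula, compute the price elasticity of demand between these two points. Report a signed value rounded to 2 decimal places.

%ΔQ = (6924 − 12090) / [(12090 + 6924)/2] = -5166/9507 = -0.543389…
%ΔP = (119 − 96.8) / [(96.8 + 119)/2] = 22.2/107.9 = 0.205746…
Arc Ed = %ΔQ / %ΔP = (-5166/9507) / (22.2/107.9) = -2.6410…

-2.64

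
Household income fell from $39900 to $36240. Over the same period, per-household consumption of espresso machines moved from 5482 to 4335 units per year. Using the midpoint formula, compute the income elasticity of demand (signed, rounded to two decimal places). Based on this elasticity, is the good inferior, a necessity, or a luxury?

2.43; luxury

%ΔQ = (4335 − 5482)/[( 5482 + 4335)/2] = -1147/4908.5 = -0.233676…
%ΔIncome = (36240 − 39900)/[( 39900 + 36240)/2] = -3660/38070 = -0.096138…
E_income = (-1147/4908.5) / (-3660/38070) = 2.4306…
E_income > 1 ⇒ normal good, luxury.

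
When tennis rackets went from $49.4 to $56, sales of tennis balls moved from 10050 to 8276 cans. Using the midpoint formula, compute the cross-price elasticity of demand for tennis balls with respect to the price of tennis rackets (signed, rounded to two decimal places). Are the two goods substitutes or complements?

-1.55; complements

%ΔQ_{tennis balls} = (8276 − 10050)/avg = -1774/9163 = -0.193604…
%ΔP_{tennis rackets} = (56 − 49.4)/avg = 6.6/52.7 = 0.125237…
E_cross = (-1774/9163) / (6.6/52.7) = -1.5459…
E_cross < 0 ⇒ the goods are complements.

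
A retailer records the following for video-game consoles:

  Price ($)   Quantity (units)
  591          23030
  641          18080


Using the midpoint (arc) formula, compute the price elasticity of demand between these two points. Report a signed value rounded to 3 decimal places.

%ΔQ = (18080 − 23030) / [(23030 + 18080)/2] = -4950/20555 = -0.240817…
%ΔP = (641 − 591) / [(591 + 641)/2] = 50/616 = 0.081168…
Arc Ed = %ΔQ / %ΔP = (-4950/20555) / (50/616) = -2.96686…

-2.967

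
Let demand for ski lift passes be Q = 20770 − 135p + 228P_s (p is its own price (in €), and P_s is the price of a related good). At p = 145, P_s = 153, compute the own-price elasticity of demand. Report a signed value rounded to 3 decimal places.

-0.543

At the given values, Q = 20770 − 135(145) + 228(153) = 36079.
∂Q/∂p = −135.
E = (-135) × (145/36079) = -0.54255…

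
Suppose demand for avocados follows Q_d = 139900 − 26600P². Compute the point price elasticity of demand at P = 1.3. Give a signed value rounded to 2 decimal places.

-0.95

dQ_d/dP = −2·26600·P = -69160. At P = 1.3, Q_d = 94946.
Ed = (dQ_d/dP)·(P/Q_d) = (-69160) × (1.3/94946) = -0.9469…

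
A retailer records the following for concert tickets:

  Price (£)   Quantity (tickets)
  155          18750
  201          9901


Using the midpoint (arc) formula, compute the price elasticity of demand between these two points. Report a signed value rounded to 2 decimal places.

%ΔQ = (9901 − 18750) / [(18750 + 9901)/2] = -8849/14325.5 = -0.617709…
%ΔP = (201 − 155) / [(155 + 201)/2] = 46/178 = 0.258426…
Arc Ed = %ΔQ / %ΔP = (-8849/14325.5) / (46/178) = -2.3902…

-2.39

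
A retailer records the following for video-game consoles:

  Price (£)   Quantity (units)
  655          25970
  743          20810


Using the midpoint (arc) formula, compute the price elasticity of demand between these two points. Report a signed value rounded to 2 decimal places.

-1.75

%ΔQ = (20810 − 25970) / [(25970 + 20810)/2] = -5160/23390 = -0.220607…
%ΔP = (743 − 655) / [(655 + 743)/2] = 88/699 = 0.125894…
Arc Ed = %ΔQ / %ΔP = (-5160/23390) / (88/699) = -1.7523…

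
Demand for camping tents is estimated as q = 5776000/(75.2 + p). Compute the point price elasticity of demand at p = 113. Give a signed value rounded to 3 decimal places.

dq/dp = −5776000/(75.2 + p)² = -163.075. At p = 113, q = 30690.8.
Ed = (dq/dp)·(p/q) = (-163.075) × (113/30690.8) = -0.60042…

-0.600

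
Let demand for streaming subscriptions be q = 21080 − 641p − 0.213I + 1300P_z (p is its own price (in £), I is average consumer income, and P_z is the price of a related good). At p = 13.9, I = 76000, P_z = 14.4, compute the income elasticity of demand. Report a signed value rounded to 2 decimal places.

At the given values, q = 21080 − 641(13.9) − 0.213(76000) + 1300(14.4) = 14702.1.
∂q/∂I = -0.213.
E = (-0.213) × (76000/14702.1) = -1.1010…

-1.10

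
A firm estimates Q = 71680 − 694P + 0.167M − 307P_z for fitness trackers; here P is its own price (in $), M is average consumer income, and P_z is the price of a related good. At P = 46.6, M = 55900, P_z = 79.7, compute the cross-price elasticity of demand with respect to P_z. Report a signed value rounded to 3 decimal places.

-1.011

At the given values, Q = 71680 − 694(46.6) + 0.167(55900) − 307(79.7) = 24207.
∂Q/∂P_z = -307.
E = (-307) × (79.7/24207) = -1.01077…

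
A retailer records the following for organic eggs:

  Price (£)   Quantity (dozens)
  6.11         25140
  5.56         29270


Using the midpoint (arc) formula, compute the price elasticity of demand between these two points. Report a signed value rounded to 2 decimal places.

%ΔQ = (29270 − 25140) / [(25140 + 29270)/2] = 4130/27205 = 0.151810…
%ΔP = (5.56 − 6.11) / [(6.11 + 5.56)/2] = -0.55/5.835 = -0.094258…
Arc Ed = %ΔQ / %ΔP = (4130/27205) / (-0.55/5.835) = -1.6105…

-1.61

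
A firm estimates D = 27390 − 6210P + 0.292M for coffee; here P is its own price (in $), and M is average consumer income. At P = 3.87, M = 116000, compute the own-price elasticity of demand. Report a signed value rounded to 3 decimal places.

At the given values, D = 27390 − 6210(3.87) + 0.292(116000) = 37229.3.
∂D/∂P = −6210.
E = (-6210) × (3.87/37229.3) = -0.64553…

-0.646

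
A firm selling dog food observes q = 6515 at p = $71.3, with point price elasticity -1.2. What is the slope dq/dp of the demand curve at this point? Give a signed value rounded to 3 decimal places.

-109.649

Ed = (dq/dp)·(p/q) ⇒ dq/dp = Ed·q/p = (-1.2)·6515/71.3 = -109.64936…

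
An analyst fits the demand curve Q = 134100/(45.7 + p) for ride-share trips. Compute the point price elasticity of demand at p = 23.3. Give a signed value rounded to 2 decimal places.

-0.34

dQ/dp = −134100/(45.7 + p)² = -28.1664. At p = 23.3, Q = 1943.48.
Ed = (dQ/dp)·(p/Q) = (-28.1664) × (23.3/1943.48) = -0.3376…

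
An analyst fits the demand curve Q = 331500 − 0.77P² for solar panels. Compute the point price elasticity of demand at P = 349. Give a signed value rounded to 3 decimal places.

dQ/dP = −2·0.77·P = -537.46. At P = 349, Q = 237713.23.
Ed = (dQ/dP)·(P/Q) = (-537.46) × (349/237713.23) = -0.78907…

-0.789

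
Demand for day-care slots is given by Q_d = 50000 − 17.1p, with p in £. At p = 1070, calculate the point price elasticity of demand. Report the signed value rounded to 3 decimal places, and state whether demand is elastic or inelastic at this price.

-0.577; inelastic

dQ_d/dp = −17.1. At p = 1070, Q_d = 50000 − 17.1(1070) = 31703.
Ed = (dQ_d/dp)·(p/Q_d) = −17.1 × (1070/31703) = -0.57713…
|Ed| = 0.577 < 1, so demand is inelastic.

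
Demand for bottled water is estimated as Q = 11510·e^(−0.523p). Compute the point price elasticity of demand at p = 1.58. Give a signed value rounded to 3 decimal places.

-0.826

dQ/dp = −0.523·Q = -2634.52. At p = 1.58, Q = 5037.33.
Ed = (dQ/dp)·(p/Q) = (-2634.52) × (1.58/5037.33) = -0.82634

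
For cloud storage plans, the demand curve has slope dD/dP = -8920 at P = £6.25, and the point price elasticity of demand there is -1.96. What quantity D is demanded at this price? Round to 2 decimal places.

Ed = (dD/dP)·(P/D) ⇒ D = (dD/dP)·P/Ed = (-8920)·6.25/(-1.96) = 28443.8775…

28443.88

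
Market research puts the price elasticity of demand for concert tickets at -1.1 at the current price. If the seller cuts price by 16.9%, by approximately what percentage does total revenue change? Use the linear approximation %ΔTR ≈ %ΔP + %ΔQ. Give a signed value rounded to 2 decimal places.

+1.69%

%ΔQ ≈ Ed × %ΔP = (-1.1) × (-16.9%) = +18.5900%
%ΔTR ≈ %ΔP + %ΔQ = (-16.9%) + (+18.5900%) = +1.6900%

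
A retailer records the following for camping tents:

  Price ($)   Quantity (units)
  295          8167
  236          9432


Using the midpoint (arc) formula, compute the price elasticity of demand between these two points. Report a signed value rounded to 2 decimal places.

-0.65

%ΔQ = (9432 − 8167) / [(8167 + 9432)/2] = 1265/8799.5 = 0.143758…
%ΔP = (236 − 295) / [(295 + 236)/2] = -59/265.5 = -0.222222…
Arc Ed = %ΔQ / %ΔP = (1265/8799.5) / (-59/265.5) = -0.6469…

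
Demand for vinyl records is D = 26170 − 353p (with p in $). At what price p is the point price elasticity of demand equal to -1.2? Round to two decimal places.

Ed = −353p/(26170 − 353p). Set this equal to -1.2:
353p = 1.2·(26170 − 353p) ⇒ 353p(1 + 1.2) = 1.2·26170
p = 1.2·26170 / (353·2.2) = 40.4378…

40.44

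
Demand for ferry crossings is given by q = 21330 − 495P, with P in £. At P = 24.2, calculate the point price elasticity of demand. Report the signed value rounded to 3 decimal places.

-1.281

dq/dP = −495. At P = 24.2, q = 21330 − 495(24.2) = 9351.
Ed = (dq/dP)·(P/q) = −495 × (24.2/9351) = -1.28103…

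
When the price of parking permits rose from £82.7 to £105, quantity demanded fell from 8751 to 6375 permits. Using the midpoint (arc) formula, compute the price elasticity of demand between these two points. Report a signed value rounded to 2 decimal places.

-1.32

%ΔQ = (6375 − 8751) / [(8751 + 6375)/2] = -2376/7563 = -0.314161…
%ΔP = (105 − 82.7) / [(82.7 + 105)/2] = 22.3/93.85 = 0.237613…
Arc Ed = %ΔQ / %ΔP = (-2376/7563) / (22.3/93.85) = -1.3221…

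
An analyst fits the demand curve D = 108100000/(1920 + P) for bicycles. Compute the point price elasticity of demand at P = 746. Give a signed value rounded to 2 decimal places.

-0.28

dD/dP = −108100000/(1920 + P)² = -15.2092. At P = 746, D = 40547.6.
Ed = (dD/dP)·(P/D) = (-15.2092) × (746/40547.6) = -0.2798…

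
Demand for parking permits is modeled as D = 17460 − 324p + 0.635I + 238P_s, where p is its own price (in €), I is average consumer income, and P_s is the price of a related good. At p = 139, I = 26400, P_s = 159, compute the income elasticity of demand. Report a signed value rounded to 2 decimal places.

At the given values, D = 17460 − 324(139) + 0.635(26400) + 238(159) = 27030.
∂D/∂I = 0.635.
E = (0.635) × (26400/27030) = 0.6201…

0.62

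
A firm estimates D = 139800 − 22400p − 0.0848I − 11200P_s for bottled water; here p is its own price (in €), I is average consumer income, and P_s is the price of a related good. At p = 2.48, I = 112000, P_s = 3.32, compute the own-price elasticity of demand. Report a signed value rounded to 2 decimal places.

At the given values, D = 139800 − 22400(2.48) − 0.0848(112000) − 11200(3.32) = 37566.4.
∂D/∂p = −22400.
E = (-22400) × (2.48/37566.4) = -1.4787…

-1.48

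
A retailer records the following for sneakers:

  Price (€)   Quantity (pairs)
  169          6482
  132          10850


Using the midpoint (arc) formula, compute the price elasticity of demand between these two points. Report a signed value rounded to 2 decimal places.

-2.05

%ΔQ = (10850 − 6482) / [(6482 + 10850)/2] = 4368/8666 = 0.504038…
%ΔP = (132 − 169) / [(169 + 132)/2] = -37/150.5 = -0.245847…
Arc Ed = %ΔQ / %ΔP = (4368/8666) / (-37/150.5) = -2.0502…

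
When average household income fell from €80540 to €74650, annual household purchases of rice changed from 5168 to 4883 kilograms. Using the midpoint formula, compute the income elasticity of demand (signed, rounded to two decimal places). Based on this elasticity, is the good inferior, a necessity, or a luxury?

0.75; necessity

%ΔQ = (4883 − 5168)/[( 5168 + 4883)/2] = -285/5025.5 = -0.056710…
%ΔIncome = (74650 − 80540)/[( 80540 + 74650)/2] = -5890/77595 = -0.075906…
E_income = (-285/5025.5) / (-5890/77595) = 0.7471…
0 < E_income < 1 ⇒ normal good, necessity.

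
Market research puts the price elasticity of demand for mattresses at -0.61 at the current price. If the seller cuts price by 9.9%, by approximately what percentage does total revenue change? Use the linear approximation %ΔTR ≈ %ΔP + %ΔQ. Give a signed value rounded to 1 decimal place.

-3.9%

%ΔQ ≈ Ed × %ΔP = (-0.61) × (-9.9%) = +6.0390%
%ΔTR ≈ %ΔP + %ΔQ = (-9.9%) + (+6.0390%) = -3.8610%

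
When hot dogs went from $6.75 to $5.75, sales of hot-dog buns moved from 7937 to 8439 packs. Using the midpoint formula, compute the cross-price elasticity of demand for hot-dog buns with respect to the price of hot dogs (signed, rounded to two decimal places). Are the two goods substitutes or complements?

%ΔQ_{hot-dog buns} = (8439 − 7937)/avg = 502/8188 = 0.061309…
%ΔP_{hot dogs} = (5.75 − 6.75)/avg = -1/6.25 = -0.16
E_cross = (502/8188) / (-1/6.25) = -0.3831…
E_cross < 0 ⇒ the goods are complements.

-0.38; complements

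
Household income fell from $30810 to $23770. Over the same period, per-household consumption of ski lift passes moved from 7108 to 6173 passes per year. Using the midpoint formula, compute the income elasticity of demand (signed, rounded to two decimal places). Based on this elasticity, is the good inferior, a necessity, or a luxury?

%ΔQ = (6173 − 7108)/[( 7108 + 6173)/2] = -935/6640.5 = -0.140802…
%ΔIncome = (23770 − 30810)/[( 30810 + 23770)/2] = -7040/27290 = -0.257969…
E_income = (-935/6640.5) / (-7040/27290) = 0.5458…
0 < E_income < 1 ⇒ normal good, necessity.

0.55; necessity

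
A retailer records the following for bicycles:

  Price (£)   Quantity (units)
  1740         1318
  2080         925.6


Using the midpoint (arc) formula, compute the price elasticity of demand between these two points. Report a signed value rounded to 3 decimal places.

%ΔQ = (925.6 − 1318) / [(1318 + 925.6)/2] = -392.4/1121.8 = -0.349794…
%ΔP = (2080 − 1740) / [(1740 + 2080)/2] = 340/1910 = 0.178010…
Arc Ed = %ΔQ / %ΔP = (-392.4/1121.8) / (340/1910) = -1.96502…

-1.965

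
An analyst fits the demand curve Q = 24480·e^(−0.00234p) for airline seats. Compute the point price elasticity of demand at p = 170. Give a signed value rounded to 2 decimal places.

dQ/dp = −0.00234·Q = -38.4826. At p = 170, Q = 16445.6.
Ed = (dQ/dp)·(p/Q) = (-38.4826) × (170/16445.6) = -0.3978

-0.40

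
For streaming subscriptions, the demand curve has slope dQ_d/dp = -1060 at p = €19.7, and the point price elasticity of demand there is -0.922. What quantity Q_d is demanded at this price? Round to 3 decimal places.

Ed = (dQ_d/dp)·(p/Q_d) ⇒ Q_d = (dQ_d/dp)·p/Ed = (-1060)·19.7/(-0.922) = 22648.59002…

22648.590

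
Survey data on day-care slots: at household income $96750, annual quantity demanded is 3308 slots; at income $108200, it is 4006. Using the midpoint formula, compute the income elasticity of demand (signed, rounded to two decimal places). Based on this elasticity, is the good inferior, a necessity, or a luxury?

%ΔQ = (4006 − 3308)/[( 3308 + 4006)/2] = 698/3657 = 0.190866…
%ΔIncome = (108200 − 96750)/[( 96750 + 108200)/2] = 11450/102475 = 0.111734…
E_income = (698/3657) / (11450/102475) = 1.7082…
E_income > 1 ⇒ normal good, luxury.

1.71; luxury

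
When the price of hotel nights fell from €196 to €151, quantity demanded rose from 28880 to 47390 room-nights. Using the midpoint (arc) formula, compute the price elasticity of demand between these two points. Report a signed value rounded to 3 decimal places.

%ΔQ = (47390 − 28880) / [(28880 + 47390)/2] = 18510/38135 = 0.485380…
%ΔP = (151 − 196) / [(196 + 151)/2] = -45/173.5 = -0.259365…
Arc Ed = %ΔQ / %ΔP = (18510/38135) / (-45/173.5) = -1.87141…

-1.871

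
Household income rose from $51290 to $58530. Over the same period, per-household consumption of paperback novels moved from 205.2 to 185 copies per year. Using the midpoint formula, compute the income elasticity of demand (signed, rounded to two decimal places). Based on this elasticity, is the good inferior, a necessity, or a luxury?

%ΔQ = (185 − 205.2)/[( 205.2 + 185)/2] = -20.2/195.1 = -0.103536…
%ΔIncome = (58530 − 51290)/[( 51290 + 58530)/2] = 7240/54910 = 0.131852…
E_income = (-20.2/195.1) / (7240/54910) = -0.7852…
E_income < 0 ⇒ inferior good.

-0.79; inferior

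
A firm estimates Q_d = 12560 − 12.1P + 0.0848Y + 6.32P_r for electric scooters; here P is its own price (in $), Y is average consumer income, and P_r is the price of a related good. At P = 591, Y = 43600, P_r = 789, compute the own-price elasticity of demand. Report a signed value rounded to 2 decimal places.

At the given values, Q_d = 12560 − 12.1(591) + 0.0848(43600) + 6.32(789) = 14092.66.
∂Q_d/∂P = −12.1.
E = (-12.1) × (591/14092.66) = -0.5074…

-0.51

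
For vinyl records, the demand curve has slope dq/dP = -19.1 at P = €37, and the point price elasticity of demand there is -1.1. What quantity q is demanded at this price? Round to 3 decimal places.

Ed = (dq/dP)·(P/q) ⇒ q = (dq/dP)·P/Ed = (-19.1)·37/(-1.1) = 642.45454…

642.455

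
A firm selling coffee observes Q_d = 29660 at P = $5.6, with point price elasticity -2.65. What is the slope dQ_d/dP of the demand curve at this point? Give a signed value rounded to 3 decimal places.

Ed = (dQ_d/dP)·(P/Q_d) ⇒ dQ_d/dP = Ed·Q_d/P = (-2.65)·29660/5.6 = -14035.53571…

-14035.536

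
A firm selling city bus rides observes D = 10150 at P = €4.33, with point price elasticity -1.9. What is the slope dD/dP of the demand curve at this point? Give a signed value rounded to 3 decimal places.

Ed = (dD/dP)·(P/D) ⇒ dD/dP = Ed·D/P = (-1.9)·10150/4.33 = -4453.81062…

-4453.811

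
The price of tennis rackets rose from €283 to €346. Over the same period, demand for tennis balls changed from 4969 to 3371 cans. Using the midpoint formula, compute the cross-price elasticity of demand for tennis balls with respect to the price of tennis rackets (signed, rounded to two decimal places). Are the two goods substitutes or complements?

%ΔQ_{tennis balls} = (3371 − 4969)/avg = -1598/4170 = -0.383213…
%ΔP_{tennis rackets} = (346 − 283)/avg = 63/314.5 = 0.200317…
E_cross = (-1598/4170) / (63/314.5) = -1.9130…
E_cross < 0 ⇒ the goods are complements.

-1.91; complements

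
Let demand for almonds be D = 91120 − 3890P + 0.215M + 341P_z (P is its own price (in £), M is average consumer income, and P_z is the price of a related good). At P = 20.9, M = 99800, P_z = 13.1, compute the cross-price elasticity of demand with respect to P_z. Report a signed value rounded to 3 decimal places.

0.125

At the given values, D = 91120 − 3890(20.9) + 0.215(99800) + 341(13.1) = 35743.1.
∂D/∂P_z = 341.
E = (341) × (13.1/35743.1) = 0.12497…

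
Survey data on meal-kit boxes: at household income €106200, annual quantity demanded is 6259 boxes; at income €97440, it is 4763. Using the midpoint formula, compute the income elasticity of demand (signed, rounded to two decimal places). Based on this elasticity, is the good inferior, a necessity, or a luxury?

3.16; luxury

%ΔQ = (4763 − 6259)/[( 6259 + 4763)/2] = -1496/5511 = -0.271457…
%ΔIncome = (97440 − 106200)/[( 106200 + 97440)/2] = -8760/101820 = -0.086034…
E_income = (-1496/5511) / (-8760/101820) = 3.1552…
E_income > 1 ⇒ normal good, luxury.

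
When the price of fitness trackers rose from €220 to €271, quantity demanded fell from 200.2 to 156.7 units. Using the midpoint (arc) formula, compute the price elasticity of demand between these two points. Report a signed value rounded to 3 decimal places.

%ΔQ = (156.7 − 200.2) / [(200.2 + 156.7)/2] = -43.5/178.45 = -0.243765…
%ΔP = (271 − 220) / [(220 + 271)/2] = 51/245.5 = 0.207739…
Arc Ed = %ΔQ / %ΔP = (-43.5/178.45) / (51/245.5) = -1.17342…

-1.173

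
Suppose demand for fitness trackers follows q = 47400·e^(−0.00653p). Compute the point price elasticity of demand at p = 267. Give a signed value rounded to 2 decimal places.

-1.74

dq/dp = −0.00653·q = -54.1371. At p = 267, q = 8290.52.
Ed = (dq/dp)·(p/q) = (-54.1371) × (267/8290.52) = -1.7435…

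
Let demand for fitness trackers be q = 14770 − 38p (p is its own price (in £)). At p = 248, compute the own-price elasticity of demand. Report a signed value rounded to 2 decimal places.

-1.76

At the given values, q = 14770 − 38(248) = 5346.
∂q/∂p = −38.
E = (-38) × (248/5346) = -1.7628…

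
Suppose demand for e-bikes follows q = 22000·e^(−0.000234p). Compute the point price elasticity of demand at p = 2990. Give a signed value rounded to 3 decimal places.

dq/dp = −0.000234·q = -2.55729. At p = 2990, q = 10928.6.
Ed = (dq/dp)·(p/q) = (-2.55729) × (2990/10928.6) = -0.69966

-0.700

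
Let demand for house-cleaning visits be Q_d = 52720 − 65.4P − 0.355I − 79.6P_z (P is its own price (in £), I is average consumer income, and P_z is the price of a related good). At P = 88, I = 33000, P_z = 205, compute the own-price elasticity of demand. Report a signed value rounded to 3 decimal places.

-0.304

At the given values, Q_d = 52720 − 65.4(88) − 0.355(33000) − 79.6(205) = 18931.8.
∂Q_d/∂P = −65.4.
E = (-65.4) × (88/18931.8) = -0.30399…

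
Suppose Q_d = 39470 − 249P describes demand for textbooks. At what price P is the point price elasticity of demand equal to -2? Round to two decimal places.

Ed = −249P/(39470 − 249P). Set this equal to -2:
249P = 2·(39470 − 249P) ⇒ 249P(1 + 2) = 2·39470
P = 2·39470 / (249·3) = 105.6760…

105.68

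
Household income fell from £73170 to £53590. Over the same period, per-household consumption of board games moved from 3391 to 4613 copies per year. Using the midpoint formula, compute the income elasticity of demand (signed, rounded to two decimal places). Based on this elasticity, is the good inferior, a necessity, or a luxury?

-0.99; inferior

%ΔQ = (4613 − 3391)/[( 3391 + 4613)/2] = 1222/4002 = 0.305347…
%ΔIncome = (53590 − 73170)/[( 73170 + 53590)/2] = -19580/63380 = -0.308930…
E_income = (1222/4002) / (-19580/63380) = -0.9884…
E_income < 0 ⇒ inferior good.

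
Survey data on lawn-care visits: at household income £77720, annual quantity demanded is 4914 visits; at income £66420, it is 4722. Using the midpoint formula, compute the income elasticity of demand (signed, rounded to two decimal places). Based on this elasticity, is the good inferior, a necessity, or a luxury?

%ΔQ = (4722 − 4914)/[( 4914 + 4722)/2] = -192/4818 = -0.039850…
%ΔIncome = (66420 − 77720)/[( 77720 + 66420)/2] = -11300/72070 = -0.156792…
E_income = (-192/4818) / (-11300/72070) = 0.2541…
0 < E_income < 1 ⇒ normal good, necessity.

0.25; necessity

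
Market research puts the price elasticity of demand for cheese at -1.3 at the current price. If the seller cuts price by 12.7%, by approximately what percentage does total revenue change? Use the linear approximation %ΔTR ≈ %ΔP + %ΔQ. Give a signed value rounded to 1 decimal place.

+3.8%

%ΔQ ≈ Ed × %ΔP = (-1.3) × (-12.7%) = +16.5100%
%ΔTR ≈ %ΔP + %ΔQ = (-12.7%) + (+16.5100%) = +3.8100%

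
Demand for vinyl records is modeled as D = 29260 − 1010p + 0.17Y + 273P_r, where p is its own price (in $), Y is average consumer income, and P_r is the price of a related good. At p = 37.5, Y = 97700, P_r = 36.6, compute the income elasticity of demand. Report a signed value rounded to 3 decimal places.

0.923

At the given values, D = 29260 − 1010(37.5) + 0.17(97700) + 273(36.6) = 17985.8.
∂D/∂Y = 0.17.
E = (0.17) × (97700/17985.8) = 0.92345…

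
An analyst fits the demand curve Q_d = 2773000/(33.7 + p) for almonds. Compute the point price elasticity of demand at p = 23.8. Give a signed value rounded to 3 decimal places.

-0.414

dQ_d/dp = −2773000/(33.7 + p)² = -838.715. At p = 23.8, Q_d = 48226.1.
Ed = (dQ_d/dp)·(p/Q_d) = (-838.715) × (23.8/48226.1) = -0.41391…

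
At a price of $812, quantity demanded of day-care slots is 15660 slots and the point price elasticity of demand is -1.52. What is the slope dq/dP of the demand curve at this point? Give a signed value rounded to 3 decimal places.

-29.314

Ed = (dq/dP)·(P/q) ⇒ dq/dP = Ed·q/P = (-1.52)·15660/812 = -29.31428…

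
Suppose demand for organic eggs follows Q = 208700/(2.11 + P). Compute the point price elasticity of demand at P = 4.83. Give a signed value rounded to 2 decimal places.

dQ/dP = −208700/(2.11 + P)² = -4333.15. At P = 4.83, Q = 30072.
Ed = (dQ/dP)·(P/Q) = (-4333.15) × (4.83/30072) = -0.6959…

-0.70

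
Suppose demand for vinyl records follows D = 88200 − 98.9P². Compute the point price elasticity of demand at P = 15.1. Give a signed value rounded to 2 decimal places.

-0.69

dD/dP = −2·98.9·P = -2986.78. At P = 15.1, D = 65649.811.
Ed = (dD/dP)·(P/D) = (-2986.78) × (15.1/65649.811) = -0.6869…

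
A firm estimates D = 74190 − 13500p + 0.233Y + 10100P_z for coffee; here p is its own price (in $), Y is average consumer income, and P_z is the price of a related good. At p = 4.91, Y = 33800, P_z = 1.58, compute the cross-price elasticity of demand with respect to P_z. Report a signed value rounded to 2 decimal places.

0.50

At the given values, D = 74190 − 13500(4.91) + 0.233(33800) + 10100(1.58) = 31738.4.
∂D/∂P_z = 10100.
E = (10100) × (1.58/31738.4) = 0.5027…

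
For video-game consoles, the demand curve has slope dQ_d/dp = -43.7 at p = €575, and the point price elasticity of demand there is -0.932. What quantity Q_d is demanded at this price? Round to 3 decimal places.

26960.837

Ed = (dQ_d/dp)·(p/Q_d) ⇒ Q_d = (dQ_d/dp)·p/Ed = (-43.7)·575/(-0.932) = 26960.83690…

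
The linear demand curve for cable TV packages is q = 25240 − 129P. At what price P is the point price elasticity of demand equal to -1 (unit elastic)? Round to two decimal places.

Ed = −129P/(25240 − 129P). Set this equal to -1:
129P = 1·(25240 − 129P) ⇒ 129P(1 + 1) = 1·25240
P = 1·25240 / (129·2) = 97.8294…

97.83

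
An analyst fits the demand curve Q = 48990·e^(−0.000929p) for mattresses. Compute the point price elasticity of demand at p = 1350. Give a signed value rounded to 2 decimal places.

-1.25

dQ/dp = −0.000929·Q = -12.9853. At p = 1350, Q = 13977.7.
Ed = (dQ/dp)·(p/Q) = (-12.9853) × (1350/13977.7) = -1.2541…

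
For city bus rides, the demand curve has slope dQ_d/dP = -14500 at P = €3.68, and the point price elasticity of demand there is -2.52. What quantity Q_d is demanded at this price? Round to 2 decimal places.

21174.60

Ed = (dQ_d/dP)·(P/Q_d) ⇒ Q_d = (dQ_d/dP)·P/Ed = (-14500)·3.68/(-2.52) = 21174.6031…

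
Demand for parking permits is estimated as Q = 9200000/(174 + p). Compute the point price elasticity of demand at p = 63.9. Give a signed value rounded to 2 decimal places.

dQ/dp = −9200000/(174 + p)² = -162.554. At p = 63.9, Q = 38671.7.
Ed = (dQ/dp)·(p/Q) = (-162.554) × (63.9/38671.7) = -0.2686…

-0.27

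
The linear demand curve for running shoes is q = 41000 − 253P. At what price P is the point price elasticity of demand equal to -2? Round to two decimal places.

Ed = −253P/(41000 − 253P). Set this equal to -2:
253P = 2·(41000 − 253P) ⇒ 253P(1 + 2) = 2·41000
P = 2·41000 / (253·3) = 108.0368…

108.04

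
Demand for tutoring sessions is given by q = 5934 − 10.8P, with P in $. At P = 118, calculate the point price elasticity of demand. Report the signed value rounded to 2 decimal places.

-0.27

dq/dP = −10.8. At P = 118, q = 5934 − 10.8(118) = 4659.6.
Ed = (dq/dP)·(P/q) = −10.8 × (118/4659.6) = -0.2734…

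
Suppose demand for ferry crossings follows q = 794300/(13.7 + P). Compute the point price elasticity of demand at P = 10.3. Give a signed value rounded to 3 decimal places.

dq/dP = −794300/(13.7 + P)² = -1378.99. At P = 10.3, q = 33095.8.
Ed = (dq/dP)·(P/q) = (-1378.99) × (10.3/33095.8) = -0.42916…

-0.429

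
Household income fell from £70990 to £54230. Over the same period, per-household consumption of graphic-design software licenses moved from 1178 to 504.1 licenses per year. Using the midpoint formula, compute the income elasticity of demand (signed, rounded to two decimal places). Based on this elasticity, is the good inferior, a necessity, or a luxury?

%ΔQ = (504.1 − 1178)/[( 1178 + 504.1)/2] = -673.9/841.05 = -0.801260…
%ΔIncome = (54230 − 70990)/[( 70990 + 54230)/2] = -16760/62610 = -0.267688…
E_income = (-673.9/841.05) / (-16760/62610) = 2.9932…
E_income > 1 ⇒ normal good, luxury.

2.99; luxury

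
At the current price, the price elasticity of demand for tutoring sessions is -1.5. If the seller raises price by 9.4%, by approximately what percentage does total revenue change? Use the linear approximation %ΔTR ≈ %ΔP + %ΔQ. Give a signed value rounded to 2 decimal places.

-4.70%

%ΔQ ≈ Ed × %ΔP = (-1.5) × (+9.4%) = -14.1000%
%ΔTR ≈ %ΔP + %ΔQ = (+9.4%) + (-14.1000%) = -4.7000%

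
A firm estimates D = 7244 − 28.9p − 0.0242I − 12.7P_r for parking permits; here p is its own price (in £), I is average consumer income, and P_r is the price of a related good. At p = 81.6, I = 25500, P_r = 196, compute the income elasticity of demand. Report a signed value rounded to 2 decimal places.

At the given values, D = 7244 − 28.9(81.6) − 0.0242(25500) − 12.7(196) = 1779.46.
∂D/∂I = -0.0242.
E = (-0.0242) × (25500/1779.46) = -0.3467…

-0.35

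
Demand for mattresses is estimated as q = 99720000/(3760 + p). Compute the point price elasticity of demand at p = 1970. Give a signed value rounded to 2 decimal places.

dq/dp = −99720000/(3760 + p)² = -3.0372. At p = 1970, q = 17403.1.
Ed = (dq/dp)·(p/q) = (-3.0372) × (1970/17403.1) = -0.3438…

-0.34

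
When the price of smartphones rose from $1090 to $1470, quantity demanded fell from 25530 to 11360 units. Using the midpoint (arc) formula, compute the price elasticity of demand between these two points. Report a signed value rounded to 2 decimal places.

%ΔQ = (11360 − 25530) / [(25530 + 11360)/2] = -14170/18445 = -0.768229…
%ΔP = (1470 − 1090) / [(1090 + 1470)/2] = 380/1280 = 0.296875
Arc Ed = %ΔQ / %ΔP = (-14170/18445) / (380/1280) = -2.5877…

-2.59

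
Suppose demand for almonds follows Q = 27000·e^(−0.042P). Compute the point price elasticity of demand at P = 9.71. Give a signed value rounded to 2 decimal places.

-0.41

dQ/dP = −0.042·Q = -754.222. At P = 9.71, Q = 17957.7.
Ed = (dQ/dP)·(P/Q) = (-754.222) × (9.71/17957.7) = -0.4078…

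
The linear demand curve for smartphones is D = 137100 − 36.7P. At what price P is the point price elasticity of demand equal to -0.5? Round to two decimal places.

1245.23

Ed = −36.7P/(137100 − 36.7P). Set this equal to -0.5:
36.7P = 0.5·(137100 − 36.7P) ⇒ 36.7P(1 + 0.5) = 0.5·137100
P = 0.5·137100 / (36.7·1.5) = 1245.2316…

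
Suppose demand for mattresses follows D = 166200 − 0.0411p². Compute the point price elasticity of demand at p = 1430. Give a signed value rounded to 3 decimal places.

-2.046

dD/dp = −2·0.0411·p = -117.546. At p = 1430, D = 82154.61.
Ed = (dD/dp)·(p/D) = (-117.546) × (1430/82154.61) = -2.04602…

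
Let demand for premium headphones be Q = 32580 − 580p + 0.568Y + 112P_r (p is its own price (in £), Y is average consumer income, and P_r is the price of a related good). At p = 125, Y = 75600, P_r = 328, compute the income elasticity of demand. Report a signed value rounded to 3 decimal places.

1.080

At the given values, Q = 32580 − 580(125) + 0.568(75600) + 112(328) = 39756.8.
∂Q/∂Y = 0.568.
E = (0.568) × (75600/39756.8) = 1.08008…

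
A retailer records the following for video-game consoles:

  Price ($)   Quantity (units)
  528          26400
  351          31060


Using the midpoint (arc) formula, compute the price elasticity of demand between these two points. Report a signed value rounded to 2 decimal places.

%ΔQ = (31060 − 26400) / [(26400 + 31060)/2] = 4660/28730 = 0.162199…
%ΔP = (351 − 528) / [(528 + 351)/2] = -177/439.5 = -0.402730…
Arc Ed = %ΔQ / %ΔP = (4660/28730) / (-177/439.5) = -0.4027…

-0.40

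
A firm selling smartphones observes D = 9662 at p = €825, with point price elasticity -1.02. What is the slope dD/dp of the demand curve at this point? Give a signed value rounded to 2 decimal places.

-11.95

Ed = (dD/dp)·(p/D) ⇒ dD/dp = Ed·D/p = (-1.02)·9662/825 = -11.9457…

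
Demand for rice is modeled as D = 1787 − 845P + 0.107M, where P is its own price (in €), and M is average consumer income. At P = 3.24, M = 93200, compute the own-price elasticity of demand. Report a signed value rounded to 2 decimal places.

-0.30

At the given values, D = 1787 − 845(3.24) + 0.107(93200) = 9021.6.
∂D/∂P = −845.
E = (-845) × (3.24/9021.6) = -0.3034…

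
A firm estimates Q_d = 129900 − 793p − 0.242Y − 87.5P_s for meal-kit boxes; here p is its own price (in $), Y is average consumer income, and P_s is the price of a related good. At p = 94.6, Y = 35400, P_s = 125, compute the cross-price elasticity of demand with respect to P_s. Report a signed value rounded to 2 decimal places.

-0.31

At the given values, Q_d = 129900 − 793(94.6) − 0.242(35400) − 87.5(125) = 35377.9.
∂Q_d/∂P_s = -87.5.
E = (-87.5) × (125/35377.9) = -0.3091…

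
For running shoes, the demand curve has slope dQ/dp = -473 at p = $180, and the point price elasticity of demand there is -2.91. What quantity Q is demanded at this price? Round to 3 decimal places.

29257.732

Ed = (dQ/dp)·(p/Q) ⇒ Q = (dQ/dp)·p/Ed = (-473)·180/(-2.91) = 29257.73195…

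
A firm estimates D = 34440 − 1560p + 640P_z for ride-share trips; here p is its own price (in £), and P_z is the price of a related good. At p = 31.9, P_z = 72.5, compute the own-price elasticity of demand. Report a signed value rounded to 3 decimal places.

At the given values, D = 34440 − 1560(31.9) + 640(72.5) = 31076.
∂D/∂p = −1560.
E = (-1560) × (31.9/31076) = -1.60136…

-1.601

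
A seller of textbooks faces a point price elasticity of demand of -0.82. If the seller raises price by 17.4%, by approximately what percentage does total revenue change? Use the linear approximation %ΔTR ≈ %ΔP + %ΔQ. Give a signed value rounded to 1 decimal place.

%ΔQ ≈ Ed × %ΔP = (-0.82) × (+17.4%) = -14.2680%
%ΔTR ≈ %ΔP + %ΔQ = (+17.4%) + (-14.2680%) = +3.1320%

+3.1%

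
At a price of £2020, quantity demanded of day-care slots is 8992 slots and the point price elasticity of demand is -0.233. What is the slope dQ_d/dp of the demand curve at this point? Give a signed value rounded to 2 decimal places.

-1.04

Ed = (dQ_d/dp)·(p/Q_d) ⇒ dQ_d/dp = Ed·Q_d/p = (-0.233)·8992/2020 = -1.0371…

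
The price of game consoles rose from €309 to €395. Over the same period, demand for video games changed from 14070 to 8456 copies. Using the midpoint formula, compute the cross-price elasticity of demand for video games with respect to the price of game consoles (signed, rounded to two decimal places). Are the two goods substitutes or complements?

-2.04; complements

%ΔQ_{video games} = (8456 − 14070)/avg = -5614/11263 = -0.498446…
%ΔP_{game consoles} = (395 − 309)/avg = 86/352 = 0.244318…
E_cross = (-5614/11263) / (86/352) = -2.0401…
E_cross < 0 ⇒ the goods are complements.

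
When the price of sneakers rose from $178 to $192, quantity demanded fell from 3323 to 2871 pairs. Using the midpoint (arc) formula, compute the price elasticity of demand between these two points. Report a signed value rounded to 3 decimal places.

%ΔQ = (2871 − 3323) / [(3323 + 2871)/2] = -452/3097 = -0.145947…
%ΔP = (192 − 178) / [(178 + 192)/2] = 14/185 = 0.075675…
Arc Ed = %ΔQ / %ΔP = (-452/3097) / (14/185) = -1.92859…

-1.929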